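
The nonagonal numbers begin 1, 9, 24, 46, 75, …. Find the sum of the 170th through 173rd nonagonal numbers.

410074

Σ i(7i−5)/2 = (7Σi² − 5Σi) / 2 over i = 170..173.
Σi = 15051 − 14365 = 686 and Σi² = 1740899 − 1623245 = 117654.
(7·117654 − 5·686) / 2 = 820148/2 = 410074.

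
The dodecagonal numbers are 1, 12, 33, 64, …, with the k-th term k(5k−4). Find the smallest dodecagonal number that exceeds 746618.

Solve n(5n−4) > 746618 for integer n.
The largest n with value ≤ 746618 is 386 (since 743436 ≤ 746618 < 747297), so the first above is n = 387, value 747297.

747297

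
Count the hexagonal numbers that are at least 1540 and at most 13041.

54

The n-th hexagonal number is n(2n−1).
Smallest index with value ≥ 1540: n = 28 (giving 1540).
Largest index with value ≤ 13041: n = 81 (giving 13041).
Indices 28 through 81: 54 terms.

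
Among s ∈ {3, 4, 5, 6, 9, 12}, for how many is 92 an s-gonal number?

s = 3: P(3, 13) = 91 and P(3, 14) = 105; 92 is not s-gonal.
s = 4: P(4, 9) = 81 and P(4, 10) = 100; 92 is not s-gonal.
s = 5: P(5, 8) = 92. ✓
s = 6: P(6, 7) = 91 and P(6, 8) = 120; 92 is not s-gonal.
s = 9: P(9, 5) = 75 and P(9, 6) = 111; 92 is not s-gonal.
s = 12: P(12, 4) = 64 and P(12, 5) = 105; 92 is not s-gonal.
Hits: s ∈ {5} → 1.

1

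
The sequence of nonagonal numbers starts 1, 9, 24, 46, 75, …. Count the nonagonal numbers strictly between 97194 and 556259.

232

The n-th nonagonal number is n(7n−5)/2.
Smallest index with value > 97194: n = 168 (giving 98364).
Largest index with value < 556259: n = 399 (giving 556206).
Indices 168 through 399: 232 terms.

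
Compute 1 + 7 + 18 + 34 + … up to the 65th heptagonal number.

230945

Σ i(5i−3)/2 = (5Σi² − 3Σi) / 2 over i = 1..65.
Σi = 2145 and Σi² = 93665.
(5·93665 − 3·2145) / 2 = 461890/2 = 230945.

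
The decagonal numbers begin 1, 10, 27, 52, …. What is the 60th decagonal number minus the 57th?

1395

60·(4·60 − 3) = 14220 and 57·(4·57 − 3) = 12825.
Difference: 14220 − 12825 = 1395.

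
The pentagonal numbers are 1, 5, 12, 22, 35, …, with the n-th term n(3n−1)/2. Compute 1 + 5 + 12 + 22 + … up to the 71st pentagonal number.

Σ i(3i−1)/2 = (3Σi² − Σi) / 2 over i = 1..71.
Σi = 2556 and Σi² = 121836.
(3·121836 − 1·2556) / 2 = 362952/2 = 181476.

181476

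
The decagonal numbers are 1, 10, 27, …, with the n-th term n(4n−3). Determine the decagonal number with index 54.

The 54th decagonal number is n(4n−3) with n = 54.
54·(4·54 − 3) = 54·213 = 11502.

11502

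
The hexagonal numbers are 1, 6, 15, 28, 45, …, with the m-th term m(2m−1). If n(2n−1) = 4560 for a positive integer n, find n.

Set n(2n−1) = 4560, giving 2n² − n − 4560 = 0.
The discriminant is 1 + 8·4560 = 36481, and √36481 = 191.
So n = (1 + 191) / 4 = 192/4 = 48.

48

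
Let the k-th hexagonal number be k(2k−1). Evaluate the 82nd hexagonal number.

13366

82·(2·82 − 1) = 82·163 = 13366.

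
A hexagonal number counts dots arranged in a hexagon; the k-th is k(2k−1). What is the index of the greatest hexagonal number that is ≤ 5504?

Solve n(2n−1) ≤ 5504 for integer n.
n = 52 gives 5356 ≤ 5504, while n = 53 gives 5565 > 5504; so the answer is index 52.

52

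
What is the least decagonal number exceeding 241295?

241326

Solve n(4n−3) > 241295 for integer n.
The largest n with value ≤ 241295 is 245 (since 239365 ≤ 241295 < 241326), so the first above is n = 246, value 241326.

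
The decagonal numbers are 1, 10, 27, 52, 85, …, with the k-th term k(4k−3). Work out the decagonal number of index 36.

The 36th decagonal number is n(4n−3) with n = 36.
36·(4·36 − 3) = 36·141 = 5076.

5076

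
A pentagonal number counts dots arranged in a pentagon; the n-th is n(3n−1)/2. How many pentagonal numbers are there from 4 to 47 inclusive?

The n-th pentagonal number is n(3n−1)/2.
Smallest index with value ≥ 4: n = 2 (giving 5).
Largest index with value ≤ 47: n = 5 (giving 35).
Indices 2 through 5: 4 terms.

4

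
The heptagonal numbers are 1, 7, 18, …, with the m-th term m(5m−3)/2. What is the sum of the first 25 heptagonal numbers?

Σ i(5i−3)/2 = (5Σi² − 3Σi) / 2 over i = 1..25.
Σi = 325 and Σi² = 5525.
(5·5525 − 3·325) / 2 = 26650/2 = 13325.

13325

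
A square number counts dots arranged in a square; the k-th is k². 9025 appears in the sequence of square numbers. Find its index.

95

We need n² = 9025, so n = √9025 = 95.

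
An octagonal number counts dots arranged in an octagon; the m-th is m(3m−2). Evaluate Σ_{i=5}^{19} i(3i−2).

Σ i(3i−2) = 3Σi² − 2Σi over i = 5..19.
Σi = 190 − 10 = 180 and Σi² = 2470 − 30 = 2440.
3·2440 − 2·180 = 6960.

6960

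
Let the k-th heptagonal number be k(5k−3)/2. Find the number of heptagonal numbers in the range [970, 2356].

12

The n-th heptagonal number is n(5n−3)/2.
Smallest index with value ≥ 970: n = 20 (giving 970).
Largest index with value ≤ 2356: n = 31 (giving 2356).
Indices 20 through 31: 12 terms.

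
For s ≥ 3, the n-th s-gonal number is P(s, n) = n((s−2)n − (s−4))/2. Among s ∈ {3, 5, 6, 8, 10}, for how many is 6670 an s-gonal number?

2

s = 3: P(3, 115) = 6670. ✓
s = 5: P(5, 66) = 6501 and P(5, 67) = 6700; 6670 is not s-gonal.
s = 6: P(6, 58) = 6670. ✓
s = 8: P(8, 47) = 6533 and P(8, 48) = 6816; 6670 is not s-gonal.
s = 10: P(10, 41) = 6601 and P(10, 42) = 6930; 6670 is not s-gonal.
Hits: s ∈ {3, 6} → 2.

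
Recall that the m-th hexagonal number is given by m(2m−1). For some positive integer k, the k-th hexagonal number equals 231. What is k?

11

Set n(2n−1) = 231, giving 2n² − n − 231 = 0.
So n = (1 + 43) / 4 = 44/4 = 11.
Check: 11·(2·11 − 1) = 231. ✓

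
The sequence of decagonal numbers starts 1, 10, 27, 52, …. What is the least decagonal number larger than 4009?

Solve n(4n−3) > 4009 for integer n.
The largest n with value ≤ 4009 is 32 (since 4000 ≤ 4009 < 4257), so the first above is n = 33, value 4257.

4257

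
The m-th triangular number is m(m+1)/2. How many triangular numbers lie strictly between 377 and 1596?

29

The n-th triangular number is n(n+1)/2.
Smallest index with value > 377: n = 27 (giving 378).
Largest index with value < 1596: n = 55 (giving 1540).
Indices 27 through 55: 29 terms.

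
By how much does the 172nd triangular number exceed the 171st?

Consecutive triangular numbers differ by n: T_{172} − T_{171} = 172.

172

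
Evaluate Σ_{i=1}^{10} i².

Σ_{i=1}^{10} i² = 10·11·21/6 = 385.

385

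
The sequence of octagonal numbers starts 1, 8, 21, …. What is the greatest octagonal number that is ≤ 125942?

125665

Solve n(3n−2) ≤ 125942 for integer n.
n = 205 gives 125665 ≤ 125942, while n = 206 gives 126896 > 125942; so the answer is 125665.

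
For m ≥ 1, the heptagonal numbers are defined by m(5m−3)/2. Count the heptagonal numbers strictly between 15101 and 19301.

10

The n-th heptagonal number is n(5n−3)/2.
Smallest index with value > 15101: n = 79 (giving 15484).
Largest index with value < 19301: n = 88 (giving 19228).
Indices 79 through 88: 10 terms.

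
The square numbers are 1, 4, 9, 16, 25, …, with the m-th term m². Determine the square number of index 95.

95² = 9025.

9025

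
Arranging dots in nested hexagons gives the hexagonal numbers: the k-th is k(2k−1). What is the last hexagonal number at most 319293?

Solve n(2n−1) ≤ 319293 for integer n.
n = 399 gives 318003 ≤ 319293, while n = 400 gives 319600 > 319293; so the answer is 318003.

318003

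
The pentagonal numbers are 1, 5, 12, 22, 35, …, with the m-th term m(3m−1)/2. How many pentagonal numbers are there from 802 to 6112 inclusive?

The n-th pentagonal number is n(3n−1)/2.
Smallest index with value ≥ 802: n = 24 (giving 852).
Largest index with value ≤ 6112: n = 64 (giving 6112).
Indices 24 through 64: 41 terms.

41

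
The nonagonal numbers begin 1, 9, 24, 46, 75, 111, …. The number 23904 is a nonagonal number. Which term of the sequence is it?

83

Set n(7n−5)/2 = 23904, giving 7n² − 5n − 47808 = 0.
The discriminant is 25 + 56·23904 = 1338649, and √1338649 = 1157.
So n = (5 + 1157) / 14 = 1162/14 = 83.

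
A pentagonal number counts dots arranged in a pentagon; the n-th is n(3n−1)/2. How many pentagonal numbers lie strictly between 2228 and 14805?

61

The n-th pentagonal number is n(3n−1)/2.
Smallest index with value > 2228: n = 39 (giving 2262).
Largest index with value < 14805: n = 99 (giving 14652).
Indices 39 through 99: 61 terms.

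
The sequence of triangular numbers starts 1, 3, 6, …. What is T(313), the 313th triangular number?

49141

The 313th triangular number is n(n+1)/2 with n = 313.
313·314/2 = 98282/2 = 49141.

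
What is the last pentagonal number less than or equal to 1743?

Solve n(3n−1)/2 ≤ 1743 for integer n.
n = 34 gives 1717 ≤ 1743, while n = 35 gives 1820 > 1743; so the answer is 1717.

1717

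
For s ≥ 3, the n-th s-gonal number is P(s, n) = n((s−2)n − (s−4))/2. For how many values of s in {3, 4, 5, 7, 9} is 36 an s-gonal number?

2

s = 3: P(3, 8) = 36. ✓
s = 4: P(4, 6) = 36. ✓
s = 5: P(5, 5) = 35 and P(5, 6) = 51; 36 is not s-gonal.
s = 7: P(7, 4) = 34 and P(7, 5) = 55; 36 is not s-gonal.
s = 9: P(9, 3) = 24 and P(9, 4) = 46; 36 is not s-gonal.
Hits: s ∈ {3, 4} → 2.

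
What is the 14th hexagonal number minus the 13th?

Consecutive hexagonal numbers differ by 4n − 3: here 4·14 − 3 = 53.

53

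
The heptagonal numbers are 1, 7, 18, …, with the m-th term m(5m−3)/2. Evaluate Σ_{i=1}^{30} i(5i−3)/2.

22940

Σ i(5i−3)/2 = (5Σi² − 3Σi) / 2 over i = 1..30.
Σi = 465 and Σi² = 9455.
(5·9455 − 3·465) / 2 = 45880/2 = 22940.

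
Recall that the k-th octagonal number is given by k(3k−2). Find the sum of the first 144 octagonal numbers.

2996280

Σ i(3i−2) = 3Σi² − 2Σi over i = 1..144.
Σi = 10440 and Σi² = 1005720.
3·1005720 − 2·10440 = 2996280.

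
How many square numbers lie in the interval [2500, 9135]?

46

The n-th square number is n².
Smallest index with value ≥ 2500: n = 50 (giving 2500).
Largest index with value ≤ 9135: n = 95 (giving 9025).
Indices 50 through 95: 46 terms.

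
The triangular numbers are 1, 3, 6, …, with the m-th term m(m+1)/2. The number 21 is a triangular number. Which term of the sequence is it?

Set n(n+1)/2 = 21, giving n² + n − 42 = 0.
So n = (-1 + 13) / 2 = 12/2 = 6.
Check: 6·7/2 = 21. ✓

6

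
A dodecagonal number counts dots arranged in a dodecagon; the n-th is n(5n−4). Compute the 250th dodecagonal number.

250·(5·250 − 4) = 250·1246 = 311500.

311500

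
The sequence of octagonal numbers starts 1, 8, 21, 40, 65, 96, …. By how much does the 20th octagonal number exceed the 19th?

Consecutive octagonal numbers differ by 6n − 5: here 6·20 − 5 = 115.

115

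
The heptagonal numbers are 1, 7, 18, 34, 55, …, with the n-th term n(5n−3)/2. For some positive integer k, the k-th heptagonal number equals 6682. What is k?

Set n(5n−3)/2 = 6682, giving 5n² − 3n − 13364 = 0.
The discriminant is 9 + 40·6682 = 267289, and √267289 = 517.
So n = (3 + 517) / 10 = 520/10 = 52.
Check: 52·(5·52 − 3)/2 = 6682. ✓

52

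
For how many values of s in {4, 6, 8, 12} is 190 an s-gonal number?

s = 4: P(4, 13) = 169 and P(4, 14) = 196; 190 is not s-gonal.
s = 6: P(6, 10) = 190. ✓
s = 8: P(8, 8) = 176 and P(8, 9) = 225; 190 is not s-gonal.
s = 12: P(12, 6) = 156 and P(12, 7) = 217; 190 is not s-gonal.
Hits: s ∈ {6} → 1.

1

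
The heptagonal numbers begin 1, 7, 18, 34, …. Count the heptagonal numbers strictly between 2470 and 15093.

The n-th heptagonal number is n(5n−3)/2.
Smallest index with value > 2470: n = 32 (giving 2512).
Largest index with value < 15093: n = 77 (giving 14707).
Indices 32 through 77: 46 terms.

46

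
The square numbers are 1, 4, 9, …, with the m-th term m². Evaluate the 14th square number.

14² = 196.

196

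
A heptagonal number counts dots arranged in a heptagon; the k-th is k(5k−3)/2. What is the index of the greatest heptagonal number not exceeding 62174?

158

Solve n(5n−3)/2 ≤ 62174 for integer n.
n = 158 gives 62173 ≤ 62174, while n = 159 gives 62964 > 62174; so the answer is index 158.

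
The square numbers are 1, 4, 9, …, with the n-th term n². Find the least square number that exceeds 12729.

12769

Solve n² > 12729 for integer n.
The largest n with value ≤ 12729 is 112 (since 12544 ≤ 12729 < 12769), so the first above is n = 113, value 12769.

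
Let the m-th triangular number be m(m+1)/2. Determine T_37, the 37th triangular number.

37·38/2 = 1406/2 = 703.

703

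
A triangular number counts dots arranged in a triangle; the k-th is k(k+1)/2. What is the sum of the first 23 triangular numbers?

2300

Σ i(i+1)/2 = (Σi² + Σi) / 2 over i = 1..23.
Σi = 276 and Σi² = 4324.
(1·4324 + 1·276) / 2 = 4600/2 = 2300.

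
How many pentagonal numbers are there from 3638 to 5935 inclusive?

The n-th pentagonal number is n(3n−1)/2.
Smallest index with value ≥ 3638: n = 50 (giving 3725).
Largest index with value ≤ 5935: n = 63 (giving 5922).
Indices 50 through 63: 14 terms.

14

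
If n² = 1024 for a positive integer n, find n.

32

We need n² = 1024, so n = √1024 = 32.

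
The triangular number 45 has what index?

9

Set n(n+1)/2 = 45, giving n² + n − 90 = 0.
The discriminant is 1 + 8·45 = 361, and √361 = 19.
So n = (-1 + 19) / 2 = 18/2 = 9.
Check: 9·10/2 = 45. ✓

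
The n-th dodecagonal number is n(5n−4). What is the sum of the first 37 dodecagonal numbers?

Σ i(5i−4) = 5Σi² − 4Σi over i = 1..37.
Σi = 703 and Σi² = 17575.
5·17575 − 4·703 = 85063.

85063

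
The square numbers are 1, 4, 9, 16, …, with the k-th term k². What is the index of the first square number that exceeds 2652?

52

Solve n² > 2652 for integer n.
The largest n with value ≤ 2652 is 51 (since 2601 ≤ 2652 < 2704), so the first above is n = 52, value 2704.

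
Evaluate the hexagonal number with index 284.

The 284th hexagonal number is n(2n−1) with n = 284.
284·(2·284 − 1) = 284·567 = 161028.

161028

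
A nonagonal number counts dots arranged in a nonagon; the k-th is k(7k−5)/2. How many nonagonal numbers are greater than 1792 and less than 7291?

23

The n-th nonagonal number is n(7n−5)/2.
Smallest index with value > 1792: n = 23 (giving 1794).
Largest index with value < 7291: n = 45 (giving 6975).
Indices 23 through 45: 23 terms.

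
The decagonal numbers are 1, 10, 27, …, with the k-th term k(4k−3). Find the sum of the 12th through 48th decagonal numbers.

146742

Σ i(4i−3) = 4Σi² − 3Σi over i = 12..48.
Σi = 1176 − 66 = 1110 and Σi² = 38024 − 506 = 37518.
4·37518 − 3·1110 = 146742.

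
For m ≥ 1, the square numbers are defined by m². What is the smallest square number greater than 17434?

17689

Solve n² > 17434 for integer n.
The largest n with value ≤ 17434 is 132 (since 17424 ≤ 17434 < 17689), so the first above is n = 133, value 17689.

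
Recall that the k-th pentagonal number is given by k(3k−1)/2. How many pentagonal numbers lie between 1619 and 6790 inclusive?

The n-th pentagonal number is n(3n−1)/2.
Smallest index with value ≥ 1619: n = 34 (giving 1717).
Largest index with value ≤ 6790: n = 67 (giving 6700).
Indices 34 through 67: 34 terms.

34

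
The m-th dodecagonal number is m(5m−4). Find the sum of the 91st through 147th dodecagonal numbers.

4085893

Σ i(5i−4) = 5Σi² − 4Σi over i = 91..147.
Σi = 10878 − 4095 = 6783 and Σi² = 1069670 − 247065 = 822605.
5·822605 − 4·6783 = 4085893.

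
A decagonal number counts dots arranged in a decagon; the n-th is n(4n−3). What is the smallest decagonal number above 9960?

Solve n(4n−3) > 9960 for integer n.
The largest n with value ≤ 9960 is 50 (since 9850 ≤ 9960 < 10251), so the first above is n = 51, value 10251.

10251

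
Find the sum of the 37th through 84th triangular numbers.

Σ i(i+1)/2 = (Σi² + Σi) / 2 over i = 37..84.
Σi = 3570 − 666 = 2904 and Σi² = 201110 − 16206 = 184904.
(1·184904 + 1·2904) / 2 = 187808/2 = 93904.

93904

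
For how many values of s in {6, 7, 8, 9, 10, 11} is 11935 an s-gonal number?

1

s = 6: P(6, 77) = 11781 and P(6, 78) = 12090; 11935 is not s-gonal.
s = 7: P(7, 69) = 11799 and P(7, 70) = 12145; 11935 is not s-gonal.
s = 8: P(8, 63) = 11781 and P(8, 64) = 12160; 11935 is not s-gonal.
s = 9: P(9, 58) = 11629 and P(9, 59) = 12036; 11935 is not s-gonal.
s = 10: P(10, 55) = 11935. ✓
s = 11: P(11, 51) = 11526 and P(11, 52) = 11986; 11935 is not s-gonal.
Hits: s ∈ {10} → 1.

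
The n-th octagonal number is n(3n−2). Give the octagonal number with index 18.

936

The 18th octagonal number is n(3n−2) with n = 18.
18·(3·18 − 2) = 18·52 = 936.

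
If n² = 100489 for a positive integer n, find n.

We need n² = 100489, so n = √100489 = 317.

317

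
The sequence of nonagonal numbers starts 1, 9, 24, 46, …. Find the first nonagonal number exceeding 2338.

Solve n(7n−5)/2 > 2338 for integer n.
The largest n with value ≤ 2338 is 26 (since 2301 ≤ 2338 < 2484), so the first above is n = 27, value 2484.

2484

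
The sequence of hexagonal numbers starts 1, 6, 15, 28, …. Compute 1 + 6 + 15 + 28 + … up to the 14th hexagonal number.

Σ i(2i−1) = 2Σi² − Σi over i = 1..14.
Σi = 105 and Σi² = 1015.
2·1015 − 1·105 = 1925.

1925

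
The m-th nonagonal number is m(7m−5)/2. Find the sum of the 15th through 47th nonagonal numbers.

118910

Σ i(7i−5)/2 = (7Σi² − 5Σi) / 2 over i = 15..47.
Σi = 1128 − 105 = 1023 and Σi² = 35720 − 1015 = 34705.
(7·34705 − 5·1023) / 2 = 237820/2 = 118910.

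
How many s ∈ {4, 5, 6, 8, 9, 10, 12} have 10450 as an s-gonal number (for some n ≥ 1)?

1

s = 4: P(4, 102) = 10404 and P(4, 103) = 10609; 10450 is not s-gonal.
s = 5: P(5, 83) = 10292 and P(5, 84) = 10542; 10450 is not s-gonal.
s = 6: P(6, 72) = 10296 and P(6, 73) = 10585; 10450 is not s-gonal.
s = 8: P(8, 59) = 10325 and P(8, 60) = 10680; 10450 is not s-gonal.
s = 9: P(9, 55) = 10450. ✓
s = 10: P(10, 51) = 10251 and P(10, 52) = 10660; 10450 is not s-gonal.
s = 12: P(12, 46) = 10396 and P(12, 47) = 10857; 10450 is not s-gonal.
Hits: s ∈ {9} → 1.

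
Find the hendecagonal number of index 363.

591690

The 363rd hendecagonal number is n(9n−7)/2 with n = 363.
363·(9·363 − 7)/2 = 363·3260/2 = 363·1630 = 591690.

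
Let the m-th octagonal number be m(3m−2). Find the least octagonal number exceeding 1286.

Solve n(3n−2) > 1286 for integer n.
The largest n with value ≤ 1286 is 21 (since 1281 ≤ 1286 < 1408), so the first above is n = 22, value 1408.

1408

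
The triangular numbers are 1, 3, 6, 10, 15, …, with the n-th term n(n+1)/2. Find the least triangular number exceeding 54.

Solve n(n+1)/2 > 54 for integer n.
The largest n with value ≤ 54 is 9 (since 45 ≤ 54 < 55), so the first above is n = 10, value 55.

55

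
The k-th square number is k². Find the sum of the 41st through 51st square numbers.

23386

Σ_{i=41}^{51} i² = 45526 − 22140 = 23386.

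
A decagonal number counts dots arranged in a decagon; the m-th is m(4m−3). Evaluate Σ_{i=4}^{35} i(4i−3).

57712

Σ i(4i−3) = 4Σi² − 3Σi over i = 4..35.
Σi = 630 − 6 = 624 and Σi² = 14910 − 14 = 14896.
4·14896 − 3·624 = 57712.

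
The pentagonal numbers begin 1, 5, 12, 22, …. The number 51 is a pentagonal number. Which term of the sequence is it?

Set n(3n−1)/2 = 51, giving 3n² − n − 102 = 0.
The discriminant is 1 + 24·51 = 1225, and √1225 = 35.
So n = (1 + 35) / 6 = 36/6 = 6.
Check: 6·(3·6 − 1)/2 = 51. ✓

6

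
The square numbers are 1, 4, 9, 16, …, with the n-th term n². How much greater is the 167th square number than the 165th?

664

167² = 27889 and 165² = 27225.
Difference: 27889 − 27225 = 664.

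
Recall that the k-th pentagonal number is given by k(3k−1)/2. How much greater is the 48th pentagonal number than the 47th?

Consecutive pentagonal numbers differ by 3n − 2: here 3·48 − 2 = 142.

142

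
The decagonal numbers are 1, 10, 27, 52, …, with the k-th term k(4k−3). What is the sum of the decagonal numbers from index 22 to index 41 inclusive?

Σ i(4i−3) = 4Σi² − 3Σi over i = 22..41.
Σi = 861 − 231 = 630 and Σi² = 23821 − 3311 = 20510.
4·20510 − 3·630 = 80150.

80150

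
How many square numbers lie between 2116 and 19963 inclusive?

The n-th square number is n².
Smallest index with value ≥ 2116: n = 46 (giving 2116).
Largest index with value ≤ 19963: n = 141 (giving 19881).
Indices 46 through 141: 96 terms.

96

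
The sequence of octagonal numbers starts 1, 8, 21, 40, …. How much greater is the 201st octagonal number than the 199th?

201·(3·201 − 2) = 120801 and 199·(3·199 − 2) = 118405.
Difference: 120801 − 118405 = 2396.

2396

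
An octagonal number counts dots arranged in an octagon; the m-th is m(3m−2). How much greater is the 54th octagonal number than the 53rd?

Consecutive octagonal numbers differ by 6n − 5: here 6·54 − 5 = 319.

319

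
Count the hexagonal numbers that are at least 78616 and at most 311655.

197

The n-th hexagonal number is n(2n−1).
Smallest index with value ≥ 78616: n = 199 (giving 79003).
Largest index with value ≤ 311655: n = 395 (giving 311655).
Indices 199 through 395: 197 terms.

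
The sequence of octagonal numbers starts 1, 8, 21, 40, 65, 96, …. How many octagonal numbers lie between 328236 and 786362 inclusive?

181

The n-th octagonal number is n(3n−2).
Smallest index with value ≥ 328236: n = 332 (giving 330008).
Largest index with value ≤ 786362: n = 512 (giving 785408).
Indices 332 through 512: 181 terms.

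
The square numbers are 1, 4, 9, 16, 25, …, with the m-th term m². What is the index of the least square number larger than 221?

15

Solve n² > 221 for integer n.
The largest n with value ≤ 221 is 14 (since 196 ≤ 221 < 225), so the first above is n = 15, value 225.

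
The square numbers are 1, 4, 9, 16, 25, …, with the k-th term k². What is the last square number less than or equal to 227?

225

Solve n² ≤ 227 for integer n.
n = 15 gives 225 ≤ 227, while n = 16 gives 256 > 227; so the answer is 225.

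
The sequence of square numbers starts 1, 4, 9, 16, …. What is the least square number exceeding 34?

36

Solve n² > 34 for integer n.
The largest n with value ≤ 34 is 5 (since 25 ≤ 34 < 36), so the first above is n = 6, value 36.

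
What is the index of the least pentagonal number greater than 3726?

51

Solve n(3n−1)/2 > 3726 for integer n.
The largest n with value ≤ 3726 is 50 (since 3725 ≤ 3726 < 3876), so the first above is n = 51, value 3876.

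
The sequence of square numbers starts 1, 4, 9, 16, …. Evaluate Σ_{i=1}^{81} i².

Σ_{i=1}^{81} i² = 81·82·163/6 = 180441.

180441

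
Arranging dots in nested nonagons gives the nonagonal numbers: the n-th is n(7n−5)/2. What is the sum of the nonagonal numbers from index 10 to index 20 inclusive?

Σ i(7i−5)/2 = (7Σi² − 5Σi) / 2 over i = 10..20.
Σi = 210 − 45 = 165 and Σi² = 2870 − 285 = 2585.
(7·2585 − 5·165) / 2 = 17270/2 = 8635.

8635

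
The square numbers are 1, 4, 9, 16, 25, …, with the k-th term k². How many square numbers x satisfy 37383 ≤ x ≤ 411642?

The n-th square number is n².
Smallest index with value ≥ 37383: n = 194 (giving 37636).
Largest index with value ≤ 411642: n = 641 (giving 410881).
Indices 194 through 641: 448 terms.

448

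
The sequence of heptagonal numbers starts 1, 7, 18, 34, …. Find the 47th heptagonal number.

The 47th heptagonal number is n(5n−3)/2 with n = 47.
47·(5·47 − 3)/2 = 47·232/2 = 47·116 = 5452.

5452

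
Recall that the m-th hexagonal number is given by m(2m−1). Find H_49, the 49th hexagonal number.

4753

The 49th hexagonal number is n(2n−1) with n = 49.
49·(2·49 − 1) = 49·97 = 4753.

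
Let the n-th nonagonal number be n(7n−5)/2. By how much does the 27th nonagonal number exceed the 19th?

27·(7·27 − 5)/2 = 2484 and 19·(7·19 − 5)/2 = 1216.
Difference: 2484 − 1216 = 1268.

1268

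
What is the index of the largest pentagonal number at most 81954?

233

Solve n(3n−1)/2 ≤ 81954 for integer n.
n = 233 gives 81317 ≤ 81954, while n = 234 gives 82017 > 81954; so the answer is index 233.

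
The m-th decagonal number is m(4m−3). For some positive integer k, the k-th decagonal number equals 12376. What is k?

Set n(4n−3) = 12376, giving 4n² − 3n − 12376 = 0.
The discriminant is 9 + 16·12376 = 198025, and √198025 = 445.
So n = (3 + 445) / 8 = 448/8 = 56.
Check: 56·(4·56 − 3) = 12376. ✓

56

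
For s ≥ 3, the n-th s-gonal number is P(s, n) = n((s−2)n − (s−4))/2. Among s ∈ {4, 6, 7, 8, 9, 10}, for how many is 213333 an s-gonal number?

s = 4: P(4, 461) = 212521 and P(4, 462) = 213444; 213333 is not s-gonal.
s = 6: P(6, 326) = 212226 and P(6, 327) = 213531; 213333 is not s-gonal.
s = 7: P(7, 292) = 212722 and P(7, 293) = 214183; 213333 is not s-gonal.
s = 8: P(8, 267) = 213333. ✓
s = 9: P(9, 247) = 212914 and P(9, 248) = 214644; 213333 is not s-gonal.
s = 10: P(10, 231) = 212751 and P(10, 232) = 214600; 213333 is not s-gonal.
Hits: s ∈ {8} → 1.

1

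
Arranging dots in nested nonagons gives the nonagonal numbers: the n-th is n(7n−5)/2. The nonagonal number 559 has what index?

Set n(7n−5)/2 = 559, giving 7n² − 5n − 1118 = 0.
The discriminant is 25 + 56·559 = 31329, and √31329 = 177.
So n = (5 + 177) / 14 = 182/14 = 13.

13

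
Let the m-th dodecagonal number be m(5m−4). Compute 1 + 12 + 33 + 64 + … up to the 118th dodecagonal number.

2745211

Σ i(5i−4) = 5Σi² − 4Σi over i = 1..118.
Σi = 7021 and Σi² = 554659.
5·554659 − 4·7021 = 2745211.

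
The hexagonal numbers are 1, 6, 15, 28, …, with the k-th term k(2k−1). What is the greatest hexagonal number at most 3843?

Solve n(2n−1) ≤ 3843 for integer n.
n = 44 gives 3828 ≤ 3843, while n = 45 gives 4005 > 3843; so the answer is 3828.

3828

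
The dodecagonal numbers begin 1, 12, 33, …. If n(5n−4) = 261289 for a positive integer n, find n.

Set n(5n−4) = 261289, giving 5n² − 4n − 261289 = 0.
The discriminant is 16 + 20·261289 = 5225796, and √5225796 = 2286.
So n = (4 + 2286) / 10 = 2290/10 = 229.

229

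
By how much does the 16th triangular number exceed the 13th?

16·17/2 = 136 and 13·14/2 = 91.
Difference: 136 − 91 = 45.

45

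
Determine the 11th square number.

121

The 11th square number is n² with n = 11.
11² = 121.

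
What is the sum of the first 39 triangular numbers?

Σ i(i+1)/2 = (Σi² + Σi) / 2 over i = 1..39.
Σi = 780 and Σi² = 20540.
(1·20540 + 1·780) / 2 = 21320/2 = 10660.

10660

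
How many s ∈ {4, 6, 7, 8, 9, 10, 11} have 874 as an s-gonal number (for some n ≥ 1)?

1

s = 4: P(4, 29) = 841 and P(4, 30) = 900; 874 is not s-gonal.
s = 6: P(6, 21) = 861 and P(6, 22) = 946; 874 is not s-gonal.
s = 7: P(7, 19) = 874. ✓
s = 8: P(8, 17) = 833 and P(8, 18) = 936; 874 is not s-gonal.
s = 9: P(9, 16) = 856 and P(9, 17) = 969; 874 is not s-gonal.
s = 10: P(10, 15) = 855 and P(10, 16) = 976; 874 is not s-gonal.
s = 11: P(11, 14) = 833 and P(11, 15) = 960; 874 is not s-gonal.
Hits: s ∈ {7} → 1.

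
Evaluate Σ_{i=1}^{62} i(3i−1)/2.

Σ i(3i−1)/2 = (3Σi² − Σi) / 2 over i = 1..62.
Σi = 1953 and Σi² = 81375.
(3·81375 − 1·1953) / 2 = 242172/2 = 121086.

121086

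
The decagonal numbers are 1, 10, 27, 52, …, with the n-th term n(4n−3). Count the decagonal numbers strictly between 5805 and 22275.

36

The n-th decagonal number is n(4n−3).
Smallest index with value > 5805: n = 39 (giving 5967).
Largest index with value < 22275: n = 74 (giving 21682).
Indices 39 through 74: 36 terms.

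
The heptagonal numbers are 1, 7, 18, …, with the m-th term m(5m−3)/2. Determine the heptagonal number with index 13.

403

The 13th heptagonal number is n(5n−3)/2 with n = 13.
13·(5·13 − 3)/2 = 13·62/2 = 13·31 = 403.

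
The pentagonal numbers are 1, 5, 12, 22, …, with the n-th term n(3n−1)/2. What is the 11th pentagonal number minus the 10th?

31

Consecutive pentagonal numbers differ by 3n − 2: here 3·11 − 2 = 31.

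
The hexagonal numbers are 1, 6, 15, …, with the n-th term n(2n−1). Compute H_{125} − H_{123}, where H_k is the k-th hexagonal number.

990

125·(2·125 − 1) = 31125 and 123·(2·123 − 1) = 30135.
Difference: 31125 − 30135 = 990.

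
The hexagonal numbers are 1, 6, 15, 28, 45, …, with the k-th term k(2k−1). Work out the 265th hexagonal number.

The 265th hexagonal number is n(2n−1) with n = 265.
265·(2·265 − 1) = 265·529 = 140185.

140185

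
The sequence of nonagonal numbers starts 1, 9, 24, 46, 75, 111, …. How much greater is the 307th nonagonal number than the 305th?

4279

307·(7·307 − 5)/2 = 329104 and 305·(7·305 − 5)/2 = 324825.
Difference: 329104 − 324825 = 4279.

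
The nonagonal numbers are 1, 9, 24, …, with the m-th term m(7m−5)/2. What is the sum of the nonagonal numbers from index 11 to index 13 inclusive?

Σ i(7i−5)/2 = (7Σi² − 5Σi) / 2 over i = 11..13.
Σi = 91 − 55 = 36 and Σi² = 819 − 385 = 434.
(7·434 − 5·36) / 2 = 2858/2 = 1429.

1429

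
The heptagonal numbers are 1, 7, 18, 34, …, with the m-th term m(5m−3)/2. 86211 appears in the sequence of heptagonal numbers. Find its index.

186

Set n(5n−3)/2 = 86211, giving 5n² − 3n − 172422 = 0.
The discriminant is 9 + 40·86211 = 3448449, and √3448449 = 1857.
So n = (3 + 1857) / 10 = 1860/10 = 186.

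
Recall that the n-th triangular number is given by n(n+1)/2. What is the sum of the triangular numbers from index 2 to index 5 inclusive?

34

Σ i(i+1)/2 = (Σi² + Σi) / 2 over i = 2..5.
Σi = 15 − 1 = 14 and Σi² = 55 − 1 = 54.
(1·54 + 1·14) / 2 = 68/2 = 34.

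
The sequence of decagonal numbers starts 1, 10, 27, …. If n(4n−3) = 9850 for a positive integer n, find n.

Set n(4n−3) = 9850, giving 4n² − 3n − 9850 = 0.
So n = (3 + 397) / 8 = 400/8 = 50.

50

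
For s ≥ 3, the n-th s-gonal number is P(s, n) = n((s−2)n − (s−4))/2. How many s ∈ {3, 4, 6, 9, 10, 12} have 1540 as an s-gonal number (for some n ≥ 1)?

s = 3: P(3, 55) = 1540. ✓
s = 4: P(4, 39) = 1521 and P(4, 40) = 1600; 1540 is not s-gonal.
s = 6: P(6, 28) = 1540. ✓
s = 9: P(9, 21) = 1491 and P(9, 22) = 1639; 1540 is not s-gonal.
s = 10: P(10, 20) = 1540. ✓
s = 12: P(12, 17) = 1377 and P(12, 18) = 1548; 1540 is not s-gonal.
Hits: s ∈ {3, 6, 10} → 3.

3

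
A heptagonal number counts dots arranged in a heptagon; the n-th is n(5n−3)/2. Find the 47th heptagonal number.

5452

The 47th heptagonal number is n(5n−3)/2 with n = 47.
47·(5·47 − 3)/2 = 47·232/2 = 47·116 = 5452.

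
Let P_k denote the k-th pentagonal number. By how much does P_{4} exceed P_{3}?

Consecutive pentagonal numbers differ by 3n − 2: here 3·4 − 2 = 10.

10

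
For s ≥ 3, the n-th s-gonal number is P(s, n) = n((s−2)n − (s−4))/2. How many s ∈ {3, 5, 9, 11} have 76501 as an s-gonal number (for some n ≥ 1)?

s = 3: P(3, 390) = 76245 and P(3, 391) = 76636; 76501 is not s-gonal.
s = 5: P(5, 226) = 76501. ✓
s = 9: P(9, 148) = 76294 and P(9, 149) = 77331; 76501 is not s-gonal.
s = 11: P(11, 130) = 75595 and P(11, 131) = 76766; 76501 is not s-gonal.
Hits: s ∈ {5} → 1.

1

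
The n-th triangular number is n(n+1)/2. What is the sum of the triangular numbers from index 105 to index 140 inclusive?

Σ i(i+1)/2 = (Σi² + Σi) / 2 over i = 105..140.
Σi = 9870 − 5460 = 4410 and Σi² = 924490 − 380380 = 544110.
(1·544110 + 1·4410) / 2 = 548520/2 = 274260.

274260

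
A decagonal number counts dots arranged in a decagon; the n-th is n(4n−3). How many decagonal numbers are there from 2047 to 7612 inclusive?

The n-th decagonal number is n(4n−3).
Smallest index with value ≥ 2047: n = 23 (giving 2047).
Largest index with value ≤ 7612: n = 44 (giving 7612).
Indices 23 through 44: 22 terms.

22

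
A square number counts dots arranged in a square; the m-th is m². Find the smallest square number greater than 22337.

22500

Solve n² > 22337 for integer n.
The largest n with value ≤ 22337 is 149 (since 22201 ≤ 22337 < 22500), so the first above is n = 150, value 22500.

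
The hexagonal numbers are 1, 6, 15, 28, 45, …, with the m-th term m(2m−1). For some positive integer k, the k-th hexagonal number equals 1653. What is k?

Set n(2n−1) = 1653, giving 2n² − n − 1653 = 0.
The discriminant is 1 + 8·1653 = 13225, and √13225 = 115.
So n = (1 + 115) / 4 = 116/4 = 29.

29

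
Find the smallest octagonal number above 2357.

Solve n(3n−2) > 2357 for integer n.
The largest n with value ≤ 2357 is 28 (since 2296 ≤ 2357 < 2465), so the first above is n = 29, value 2465.

2465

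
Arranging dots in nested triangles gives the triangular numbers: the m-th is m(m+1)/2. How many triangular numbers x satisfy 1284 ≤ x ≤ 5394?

The n-th triangular number is n(n+1)/2.
Smallest index with value ≥ 1284: n = 51 (giving 1326).
Largest index with value ≤ 5394: n = 103 (giving 5356).
Indices 51 through 103: 53 terms.

53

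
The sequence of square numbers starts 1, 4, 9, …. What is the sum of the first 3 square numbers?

Σ_{i=1}^{3} i² = 3·4·7/6 = 14.

14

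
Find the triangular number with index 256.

32896

The 256th triangular number is n(n+1)/2 with n = 256.
256·257/2 = 65792/2 = 32896.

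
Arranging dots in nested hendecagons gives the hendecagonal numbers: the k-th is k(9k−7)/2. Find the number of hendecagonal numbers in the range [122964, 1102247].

330

The n-th hendecagonal number is n(9n−7)/2.
Smallest index with value ≥ 122964: n = 166 (giving 123421).
Largest index with value ≤ 1102247: n = 495 (giving 1100880).
Indices 166 through 495: 330 terms.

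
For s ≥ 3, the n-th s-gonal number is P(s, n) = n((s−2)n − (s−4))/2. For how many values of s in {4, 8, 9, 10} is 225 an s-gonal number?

2

s = 4: P(4, 15) = 225. ✓
s = 8: P(8, 9) = 225. ✓
s = 9: P(9, 8) = 204 and P(9, 9) = 261; 225 is not s-gonal.
s = 10: P(10, 7) = 175 and P(10, 8) = 232; 225 is not s-gonal.
Hits: s ∈ {4, 8} → 2.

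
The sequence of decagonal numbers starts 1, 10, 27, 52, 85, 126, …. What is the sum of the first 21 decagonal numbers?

Σ i(4i−3) = 4Σi² − 3Σi over i = 1..21.
Σi = 231 and Σi² = 3311.
4·3311 − 3·231 = 12551.

12551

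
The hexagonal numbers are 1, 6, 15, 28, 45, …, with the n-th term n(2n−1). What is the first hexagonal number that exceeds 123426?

123753

Solve n(2n−1) > 123426 for integer n.
The largest n with value ≤ 123426 is 248 (since 122760 ≤ 123426 < 123753), so the first above is n = 249, value 123753.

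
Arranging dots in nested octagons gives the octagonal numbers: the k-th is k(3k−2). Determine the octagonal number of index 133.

52801

The 133rd octagonal number is n(3n−2) with n = 133.
133·(3·133 − 2) = 133·397 = 52801.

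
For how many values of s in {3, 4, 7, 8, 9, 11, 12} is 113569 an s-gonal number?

s = 3: P(3, 476) = 113526 and P(3, 477) = 114003; 113569 is not s-gonal.
s = 4: P(4, 337) = 113569. ✓
s = 7: P(7, 213) = 113103 and P(7, 214) = 114169; 113569 is not s-gonal.
s = 8: P(8, 194) = 112520 and P(8, 195) = 113685; 113569 is not s-gonal.
s = 9: P(9, 180) = 112950 and P(9, 181) = 114211; 113569 is not s-gonal.
s = 11: P(11, 159) = 113208 and P(11, 160) = 114640; 113569 is not s-gonal.
s = 12: P(12, 151) = 113401 and P(12, 152) = 114912; 113569 is not s-gonal.
Hits: s ∈ {4} → 1.

1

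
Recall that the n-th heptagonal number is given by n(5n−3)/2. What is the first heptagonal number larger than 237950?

238239

Solve n(5n−3)/2 > 237950 for integer n.
The largest n with value ≤ 237950 is 308 (since 236698 ≤ 237950 < 238239), so the first above is n = 309, value 238239.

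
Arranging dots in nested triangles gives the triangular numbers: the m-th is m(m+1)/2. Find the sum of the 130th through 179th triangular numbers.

Σ i(i+1)/2 = (Σi² + Σi) / 2 over i = 130..179.
Σi = 16110 − 8385 = 7725 and Σi² = 1927830 − 723905 = 1203925.
(1·1203925 + 1·7725) / 2 = 1211650/2 = 605825.

605825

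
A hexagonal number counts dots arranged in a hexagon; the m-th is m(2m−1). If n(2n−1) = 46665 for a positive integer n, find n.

153

Set n(2n−1) = 46665, giving 2n² − n − 46665 = 0.
The discriminant is 1 + 8·46665 = 373321, and √373321 = 611.
So n = (1 + 611) / 4 = 612/4 = 153.
Check: 153·(2·153 − 1) = 46665. ✓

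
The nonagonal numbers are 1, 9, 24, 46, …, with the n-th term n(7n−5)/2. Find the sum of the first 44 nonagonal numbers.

100320

Σ i(7i−5)/2 = (7Σi² − 5Σi) / 2 over i = 1..44.
Σi = 990 and Σi² = 29370.
(7·29370 − 5·990) / 2 = 200640/2 = 100320.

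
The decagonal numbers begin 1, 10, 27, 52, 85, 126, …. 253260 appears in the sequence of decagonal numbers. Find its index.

Set n(4n−3) = 253260, giving 4n² − 3n − 253260 = 0.
The discriminant is 9 + 16·253260 = 4052169, and √4052169 = 2013.
So n = (3 + 2013) / 8 = 2016/8 = 252.
Check: 252·(4·252 − 3) = 253260. ✓

252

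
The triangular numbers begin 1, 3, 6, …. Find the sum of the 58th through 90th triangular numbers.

Σ i(i+1)/2 = (Σi² + Σi) / 2 over i = 58..90.
Σi = 4095 − 1653 = 2442 and Σi² = 247065 − 63365 = 183700.
(1·183700 + 1·2442) / 2 = 186142/2 = 93071.

93071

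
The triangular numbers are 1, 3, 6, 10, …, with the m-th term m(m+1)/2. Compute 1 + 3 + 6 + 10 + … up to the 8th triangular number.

120

Σ i(i+1)/2 = (Σi² + Σi) / 2 over i = 1..8.
Σi = 36 and Σi² = 204.
(1·204 + 1·36) / 2 = 240/2 = 120.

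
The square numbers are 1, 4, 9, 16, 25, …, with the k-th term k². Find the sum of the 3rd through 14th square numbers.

1010

Σ_{i=3}^{14} i² = 1015 − 5 = 1010.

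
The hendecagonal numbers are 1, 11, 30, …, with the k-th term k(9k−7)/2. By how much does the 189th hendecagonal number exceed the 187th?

3377

189·(9·189 − 7)/2 = 160083 and 187·(9·187 − 7)/2 = 156706.
Difference: 160083 − 156706 = 3377.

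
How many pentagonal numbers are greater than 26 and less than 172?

The n-th pentagonal number is n(3n−1)/2.
Smallest index with value > 26: n = 5 (giving 35).
Largest index with value < 172: n = 10 (giving 145).
Indices 5 through 10: 6 terms.

6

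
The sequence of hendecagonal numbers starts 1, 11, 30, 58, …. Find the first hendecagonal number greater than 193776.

193960

Solve n(9n−7)/2 > 193776 for integer n.
The largest n with value ≤ 193776 is 207 (since 192096 ≤ 193776 < 193960), so the first above is n = 208, value 193960.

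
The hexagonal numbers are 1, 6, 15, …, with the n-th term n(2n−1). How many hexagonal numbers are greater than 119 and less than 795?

The n-th hexagonal number is n(2n−1).
Smallest index with value > 119: n = 8 (giving 120).
Largest index with value < 795: n = 20 (giving 780).
Indices 8 through 20: 13 terms.

13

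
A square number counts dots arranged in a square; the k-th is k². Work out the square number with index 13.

169

13² = 169.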